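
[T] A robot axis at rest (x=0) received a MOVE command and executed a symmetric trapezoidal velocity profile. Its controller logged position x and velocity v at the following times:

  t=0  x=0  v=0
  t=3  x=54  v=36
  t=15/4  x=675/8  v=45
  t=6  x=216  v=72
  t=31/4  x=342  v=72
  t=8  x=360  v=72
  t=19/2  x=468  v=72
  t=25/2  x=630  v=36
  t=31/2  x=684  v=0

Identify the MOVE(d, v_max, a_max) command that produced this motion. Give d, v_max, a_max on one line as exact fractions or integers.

d=684 v_max=72 a_max=12

final state: t=31/2, x=684, v=0 → d = 684
a_max = (36−0)/(3−0) = 12
max v = 72 over t∈[6,19/2] → v_max = 72
check: 72·(6+7/2) = 684 ✓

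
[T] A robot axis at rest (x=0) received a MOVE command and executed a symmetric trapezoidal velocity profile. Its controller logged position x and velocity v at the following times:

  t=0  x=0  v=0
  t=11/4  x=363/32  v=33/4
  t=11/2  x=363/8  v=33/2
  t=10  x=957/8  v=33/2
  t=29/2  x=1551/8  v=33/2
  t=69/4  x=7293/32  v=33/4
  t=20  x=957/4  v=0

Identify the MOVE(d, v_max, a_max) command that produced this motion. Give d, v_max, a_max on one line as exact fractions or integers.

final state: t=20, x=957/4, v=0 → d = 957/4
a_max = (33/4−0)/(11/4−0) = 3
max v = 33/2 over t∈[11/2,29/2] → v_max = 33/2
check: 33/2·(11/2+9) = 957/4 ✓

d=957/4 v_max=33/2 a_max=3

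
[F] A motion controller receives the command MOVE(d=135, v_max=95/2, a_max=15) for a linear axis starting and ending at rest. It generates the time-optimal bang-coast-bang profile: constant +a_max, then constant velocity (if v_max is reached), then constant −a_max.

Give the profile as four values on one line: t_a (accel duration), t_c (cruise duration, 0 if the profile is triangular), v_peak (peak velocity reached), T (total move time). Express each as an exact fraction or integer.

t_a=3 t_c=0 v_peak=45 T=6

(v_max)²/a_max = (95/2)²/15 = 1805/12
135 < 1805/12 ⇒ no cruise
v_peak = √(135·15) = √2025 = 45
t_a = 45/15 = 3; t_c = 0
T = 2·3 = 6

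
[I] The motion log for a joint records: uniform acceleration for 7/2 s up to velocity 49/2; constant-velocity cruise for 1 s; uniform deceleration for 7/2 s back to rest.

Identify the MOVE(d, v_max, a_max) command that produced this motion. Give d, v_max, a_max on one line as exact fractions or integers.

d=441/4 v_max=49/2 a_max=7

a_max = (49/2)/(7/2) = 7
d_a = ½·49/2·7/2 = 343/8; d_c = 49/2·1 = 49/2
d = 2·343/8 + 49/2 = 441/4
t_c = 1 > 0 → v_max = v_peak = 49/2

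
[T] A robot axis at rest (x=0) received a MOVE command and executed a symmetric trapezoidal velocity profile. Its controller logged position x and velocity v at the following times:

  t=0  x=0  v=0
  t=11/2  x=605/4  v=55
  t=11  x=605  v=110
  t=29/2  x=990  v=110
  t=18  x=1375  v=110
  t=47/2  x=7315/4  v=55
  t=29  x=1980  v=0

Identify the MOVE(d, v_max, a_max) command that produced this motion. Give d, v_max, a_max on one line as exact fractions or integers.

final state: t=29, x=1980, v=0 → d = 1980
a_max = (55−0)/(11/2−0) = 10
max v = 110 over t∈[11,18] → v_max = 110
check: 110·(11+7) = 1980 ✓

d=1980 v_max=110 a_max=10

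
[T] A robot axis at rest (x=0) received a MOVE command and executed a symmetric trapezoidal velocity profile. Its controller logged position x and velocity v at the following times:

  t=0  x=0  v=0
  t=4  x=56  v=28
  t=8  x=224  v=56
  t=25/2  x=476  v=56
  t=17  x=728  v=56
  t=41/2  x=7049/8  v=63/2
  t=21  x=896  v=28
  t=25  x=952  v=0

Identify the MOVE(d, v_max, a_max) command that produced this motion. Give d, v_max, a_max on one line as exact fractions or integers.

d=952 v_max=56 a_max=7

final state: t=25, x=952, v=0 → d = 952
a_max = (28−0)/(4−0) = 7
max v = 56 over t∈[8,17] → v_max = 56
check: 56·(8+9) = 952 ✓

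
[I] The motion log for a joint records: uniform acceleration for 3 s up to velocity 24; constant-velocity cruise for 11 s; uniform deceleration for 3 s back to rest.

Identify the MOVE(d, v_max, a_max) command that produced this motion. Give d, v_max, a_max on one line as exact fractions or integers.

a_max = 24/3 = 8
d_a = ½·24·3 = 36; d_c = 24·11 = 264
d = 2·36 + 264 = 336
t_c = 11 > 0 so v_max = 24

d=336 v_max=24 a_max=8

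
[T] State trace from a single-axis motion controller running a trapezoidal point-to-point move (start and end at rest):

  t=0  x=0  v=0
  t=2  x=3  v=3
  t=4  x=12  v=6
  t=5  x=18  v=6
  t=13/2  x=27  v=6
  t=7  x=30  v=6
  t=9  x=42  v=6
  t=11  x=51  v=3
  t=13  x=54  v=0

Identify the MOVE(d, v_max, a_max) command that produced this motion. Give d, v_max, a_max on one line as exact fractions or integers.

d=54 v_max=6 a_max=3/2

final state: t=13, x=54, v=0 → d = 54
a_max = (3−0)/(2−0) = 3/2
max v = 6 over t∈[4,9] → v_max = 6
check: 6·(4+5) = 54 ✓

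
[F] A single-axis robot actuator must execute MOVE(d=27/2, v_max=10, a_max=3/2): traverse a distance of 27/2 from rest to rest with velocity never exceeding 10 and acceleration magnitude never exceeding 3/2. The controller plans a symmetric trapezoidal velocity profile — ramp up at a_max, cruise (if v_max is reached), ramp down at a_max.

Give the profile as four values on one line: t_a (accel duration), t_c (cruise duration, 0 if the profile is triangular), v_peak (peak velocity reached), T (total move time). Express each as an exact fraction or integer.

vₘ²/aₘ = 10²/(3/2) = 200/3
27/2 < 200/3 ⇒ no cruise
v_peak = √(27/2·3/2) = √(81/4) = 9/2
t_a = (9/2)/(3/2) = 3; t_c = 0
T = 2·3 = 6

t_a=3 t_c=0 v_peak=9/2 T=6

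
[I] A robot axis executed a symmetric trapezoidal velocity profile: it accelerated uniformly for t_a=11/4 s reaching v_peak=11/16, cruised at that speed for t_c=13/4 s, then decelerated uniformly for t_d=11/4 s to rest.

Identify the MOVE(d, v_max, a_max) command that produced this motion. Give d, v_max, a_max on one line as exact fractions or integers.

d=33/8 v_max=11/16 a_max=1/4

a_max = (11/16)/(11/4) = 1/4
d_a = ½·11/16·11/4 = 121/128; d_c = 11/16·13/4 = 143/64
d = 2·121/128 + 143/64 = 33/8
t_c = 13/4 > 0 → v_max = v_peak = 11/16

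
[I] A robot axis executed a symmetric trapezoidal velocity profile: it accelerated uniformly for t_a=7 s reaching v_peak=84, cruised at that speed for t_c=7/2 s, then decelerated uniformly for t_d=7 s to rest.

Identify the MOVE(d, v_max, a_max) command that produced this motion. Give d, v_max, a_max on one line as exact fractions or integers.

a_max = 84/7 = 12
d_a = ½·84·7 = 294; d_c = 84·7/2 = 294
d = 2·294 + 294 = 882
t_c = 7/2 > 0 ⇒ limit active, v_max = 84

d=882 v_max=84 a_max=12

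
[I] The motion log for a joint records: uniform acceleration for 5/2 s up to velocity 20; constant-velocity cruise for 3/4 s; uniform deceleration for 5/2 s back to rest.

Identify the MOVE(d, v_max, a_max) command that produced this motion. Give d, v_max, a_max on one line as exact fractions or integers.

d=65 v_max=20 a_max=8

a_max = 20/(5/2) = 8
d_a = ½·20·5/2 = 25; d_c = 20·3/4 = 15
d = 2·25 + 15 = 65
t_c = 3/4 > 0 so v_max = 20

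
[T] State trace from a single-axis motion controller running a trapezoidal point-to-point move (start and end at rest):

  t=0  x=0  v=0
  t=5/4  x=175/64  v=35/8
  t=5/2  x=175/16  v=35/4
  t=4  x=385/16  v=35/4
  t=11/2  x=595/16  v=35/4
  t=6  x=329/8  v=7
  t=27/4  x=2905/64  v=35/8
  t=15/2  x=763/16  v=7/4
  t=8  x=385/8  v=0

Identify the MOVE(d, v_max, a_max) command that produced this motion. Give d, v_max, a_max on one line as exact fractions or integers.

final state: t=8, x=385/8, v=0 → d = 385/8
a_max = (35/8−0)/(5/4−0) = 7/2
max v = 35/4 over t∈[5/2,11/2] → v_max = 35/4
check: 35/4·(5/2+3) = 385/8 ✓

d=385/8 v_max=35/4 a_max=7/2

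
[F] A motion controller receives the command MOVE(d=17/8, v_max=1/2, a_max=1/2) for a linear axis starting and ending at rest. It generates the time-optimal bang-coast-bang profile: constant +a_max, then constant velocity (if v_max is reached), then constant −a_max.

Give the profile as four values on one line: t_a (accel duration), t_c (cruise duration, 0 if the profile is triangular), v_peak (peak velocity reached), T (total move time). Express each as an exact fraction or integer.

(v_max)²/a_max = (1/2)²/(1/2) = 1/2
17/8 ≥ 1/2 ⇒ cruise phase
t_a = (1/2)/(1/2) = 1; v_peak = 1/2
d_cruise = 17/8 − 1/2 = 13/8; t_c = (13/8)/(1/2) = 13/4
T = 2·1 + 13/4 = 21/4

t_a=1 t_c=13/4 v_peak=1/2 T=21/4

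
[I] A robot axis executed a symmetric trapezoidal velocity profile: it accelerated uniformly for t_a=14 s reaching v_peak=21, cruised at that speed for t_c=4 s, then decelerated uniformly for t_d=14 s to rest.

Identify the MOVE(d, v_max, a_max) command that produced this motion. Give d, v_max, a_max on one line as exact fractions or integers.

d=378 v_max=21 a_max=3/2

a_max = 21/14 = 3/2
d_a = ½·21·14 = 147; d_c = 21·4 = 84
d = 2·147 + 84 = 378
t_c = 4 > 0 → v_max = v_peak = 21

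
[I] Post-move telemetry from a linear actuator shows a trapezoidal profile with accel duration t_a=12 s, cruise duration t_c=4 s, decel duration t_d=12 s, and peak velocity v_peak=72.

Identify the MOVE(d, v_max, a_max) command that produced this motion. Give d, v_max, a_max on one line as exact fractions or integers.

d=1152 v_max=72 a_max=6

a_max = 72/12 = 6
d_a = ½·72·12 = 432; d_c = 72·4 = 288
d = 2·432 + 288 = 1152
t_c = 4 > 0 ⇒ limit active, v_max = 72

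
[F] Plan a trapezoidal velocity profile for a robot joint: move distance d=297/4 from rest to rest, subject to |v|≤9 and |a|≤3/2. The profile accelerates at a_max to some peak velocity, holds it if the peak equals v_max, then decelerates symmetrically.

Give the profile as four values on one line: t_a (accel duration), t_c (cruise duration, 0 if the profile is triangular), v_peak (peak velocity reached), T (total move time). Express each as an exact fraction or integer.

t_a=6 t_c=9/4 v_peak=9 T=57/4

vₘ²/aₘ = 9²/(3/2) = 54
297/4 ≥ 54 ⇒ cruise phase
t_a = 9/(3/2) = 6; v_peak = 9
d_cruise = 297/4 − 54 = 81/4; t_c = (81/4)/9 = 9/4
T = 2·6 + 9/4 = 57/4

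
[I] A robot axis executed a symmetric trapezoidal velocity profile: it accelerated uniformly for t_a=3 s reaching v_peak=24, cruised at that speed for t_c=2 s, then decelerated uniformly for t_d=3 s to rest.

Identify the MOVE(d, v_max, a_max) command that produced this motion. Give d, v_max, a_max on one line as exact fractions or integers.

a_max = 24/3 = 8
d_a = ½·24·3 = 36; d_c = 24·2 = 48
d = 2·36 + 48 = 120
t_c = 2 > 0 ⇒ limit active, v_max = 24

d=120 v_max=24 a_max=8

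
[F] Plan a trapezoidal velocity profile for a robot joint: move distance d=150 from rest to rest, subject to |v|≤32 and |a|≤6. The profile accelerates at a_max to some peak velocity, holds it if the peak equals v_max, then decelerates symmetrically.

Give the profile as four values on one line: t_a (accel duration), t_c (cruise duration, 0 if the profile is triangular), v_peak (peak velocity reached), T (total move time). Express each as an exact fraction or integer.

(v_max)²/a_max = 32²/6 = 512/3
150 < 512/3 so t_c = 0
v_peak = √(150·6) = √900 = 30
t_a = 30/6 = 5; t_c = 0
T = 2·5 = 10

t_a=5 t_c=0 v_peak=30 T=10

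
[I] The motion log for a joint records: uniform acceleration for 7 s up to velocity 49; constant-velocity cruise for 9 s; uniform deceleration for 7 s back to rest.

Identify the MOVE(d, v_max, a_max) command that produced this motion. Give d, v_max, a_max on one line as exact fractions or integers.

a_max = 49/7 = 7
d_a = ½·49·7 = 343/2; d_c = 49·9 = 441
d = 2·343/2 + 441 = 784
t_c = 9 > 0 ⇒ limit active, v_max = 49

d=784 v_max=49 a_max=7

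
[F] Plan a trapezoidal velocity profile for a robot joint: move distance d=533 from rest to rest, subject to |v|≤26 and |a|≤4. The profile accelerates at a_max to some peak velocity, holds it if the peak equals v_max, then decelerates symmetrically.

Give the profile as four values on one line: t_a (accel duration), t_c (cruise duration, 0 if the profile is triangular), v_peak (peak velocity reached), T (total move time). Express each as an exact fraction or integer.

t_a=13/2 t_c=14 v_peak=26 T=27

vₘ²/aₘ = 26²/4 = 169
533 ≥ 169 → trapezoidal
t_a = 26/4 = 13/2; v_peak = 26
d_cruise = 533 − 169 = 364; t_c = 364/26 = 14
T = 2·13/2 + 14 = 27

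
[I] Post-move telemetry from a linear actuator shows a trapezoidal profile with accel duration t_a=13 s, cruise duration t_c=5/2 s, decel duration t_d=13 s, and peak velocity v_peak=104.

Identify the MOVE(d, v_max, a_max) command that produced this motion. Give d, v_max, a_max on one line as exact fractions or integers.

a_max = 104/13 = 8
d_a = ½·104·13 = 676; d_c = 104·5/2 = 260
d = 2·676 + 260 = 1612
t_c = 5/2 > 0 so v_max = 104

d=1612 v_max=104 a_max=8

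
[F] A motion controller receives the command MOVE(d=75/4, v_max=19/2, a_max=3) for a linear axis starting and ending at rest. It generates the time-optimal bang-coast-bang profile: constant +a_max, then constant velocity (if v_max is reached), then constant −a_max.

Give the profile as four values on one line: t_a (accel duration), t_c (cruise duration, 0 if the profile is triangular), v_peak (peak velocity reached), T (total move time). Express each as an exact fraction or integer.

v_max²/a_max = (19/2)²/3 = 361/12
75/4 < 361/12 → triangular
v_peak = √(75/4·3) = √(225/4) = 15/2
t_a = (15/2)/3 = 5/2; t_c = 0
T = 2·5/2 = 5

t_a=5/2 t_c=0 v_peak=15/2 T=5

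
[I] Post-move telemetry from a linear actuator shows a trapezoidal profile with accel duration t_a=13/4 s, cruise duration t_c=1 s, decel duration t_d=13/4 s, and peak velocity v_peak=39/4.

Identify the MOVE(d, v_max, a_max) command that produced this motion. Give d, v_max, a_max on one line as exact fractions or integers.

d=663/16 v_max=39/4 a_max=3

a_max = (39/4)/(13/4) = 3
d_a = ½·39/4·13/4 = 507/32; d_c = 39/4·1 = 39/4
d = 2·507/32 + 39/4 = 663/16
t_c = 1 > 0 ⇒ limit active, v_max = 39/4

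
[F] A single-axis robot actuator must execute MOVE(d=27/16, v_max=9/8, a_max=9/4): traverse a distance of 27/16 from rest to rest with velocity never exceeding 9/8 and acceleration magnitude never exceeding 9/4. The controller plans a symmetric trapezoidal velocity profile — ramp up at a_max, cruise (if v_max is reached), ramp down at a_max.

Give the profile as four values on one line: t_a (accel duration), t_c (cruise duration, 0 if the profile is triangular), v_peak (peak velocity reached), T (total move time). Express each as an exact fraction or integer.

t_a=1/2 t_c=1 v_peak=9/8 T=2

(v_max)²/a_max = (9/8)²/(9/4) = 9/16
27/16 ≥ 9/16 → trapezoidal
t_a = (9/8)/(9/4) = 1/2; v_peak = 9/8
d_cruise = 27/16 − 9/16 = 9/8; t_c = (9/8)/(9/8) = 1
T = 2·1/2 + 1 = 2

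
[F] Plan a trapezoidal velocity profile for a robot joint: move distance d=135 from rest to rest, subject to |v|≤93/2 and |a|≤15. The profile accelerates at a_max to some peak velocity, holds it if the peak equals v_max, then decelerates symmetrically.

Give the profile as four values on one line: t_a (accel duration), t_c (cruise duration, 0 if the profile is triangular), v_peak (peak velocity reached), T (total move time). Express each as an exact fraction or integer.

v_max²/a_max = (93/2)²/15 = 2883/20
135 < 2883/20 → triangular
v_peak = √(135·15) = √2025 = 45
t_a = 45/15 = 3; t_c = 0
T = 2·3 = 6

t_a=3 t_c=0 v_peak=45 T=6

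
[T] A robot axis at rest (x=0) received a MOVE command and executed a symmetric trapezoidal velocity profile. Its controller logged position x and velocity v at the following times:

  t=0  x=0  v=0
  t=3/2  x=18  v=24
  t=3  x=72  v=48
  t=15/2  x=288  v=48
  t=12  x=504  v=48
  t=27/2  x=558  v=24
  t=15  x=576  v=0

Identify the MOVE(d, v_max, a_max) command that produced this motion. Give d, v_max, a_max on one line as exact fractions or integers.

d=576 v_max=48 a_max=16

final state: t=15, x=576, v=0 → d = 576
a_max = (24−0)/(3/2−0) = 16
max v = 48 over t∈[3,12] → v_max = 48
check: 48·(3+9) = 576 ✓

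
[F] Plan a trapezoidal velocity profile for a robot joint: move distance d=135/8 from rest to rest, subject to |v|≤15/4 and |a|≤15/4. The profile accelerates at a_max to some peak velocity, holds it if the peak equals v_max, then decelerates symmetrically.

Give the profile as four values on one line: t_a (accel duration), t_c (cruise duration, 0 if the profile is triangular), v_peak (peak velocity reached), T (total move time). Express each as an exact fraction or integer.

t_a=1 t_c=7/2 v_peak=15/4 T=11/2

(v_max)²/a_max = (15/4)²/(15/4) = 15/4
135/8 ≥ 15/4 so v_max reached
t_a = (15/4)/(15/4) = 1; v_peak = 15/4
d_cruise = 135/8 − 15/4 = 105/8; t_c = (105/8)/(15/4) = 7/2
T = 2·1 + 7/2 = 11/2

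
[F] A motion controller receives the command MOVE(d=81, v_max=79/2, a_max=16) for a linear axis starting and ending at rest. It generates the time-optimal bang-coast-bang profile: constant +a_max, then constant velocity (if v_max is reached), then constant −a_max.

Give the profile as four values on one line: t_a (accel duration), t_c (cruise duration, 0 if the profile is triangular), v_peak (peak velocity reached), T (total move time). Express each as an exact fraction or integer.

t_a=9/4 t_c=0 v_peak=36 T=9/2

vₘ²/aₘ = (79/2)²/16 = 6241/64
81 < 6241/64 so t_c = 0
v_peak = √(81·16) = √1296 = 36
t_a = 36/16 = 9/4; t_c = 0
T = 2·9/4 = 9/2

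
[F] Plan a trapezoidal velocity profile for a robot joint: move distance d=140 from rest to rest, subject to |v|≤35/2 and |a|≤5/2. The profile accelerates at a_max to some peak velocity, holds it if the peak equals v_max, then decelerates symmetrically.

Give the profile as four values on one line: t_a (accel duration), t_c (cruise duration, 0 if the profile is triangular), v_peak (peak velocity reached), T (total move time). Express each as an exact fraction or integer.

t_a=7 t_c=1 v_peak=35/2 T=15

v_max²/a_max = (35/2)²/(5/2) = 245/2
140 ≥ 245/2 → trapezoidal
t_a = (35/2)/(5/2) = 7; v_peak = 35/2
d_cruise = 140 − 245/2 = 35/2; t_c = (35/2)/(35/2) = 1
T = 2·7 + 1 = 15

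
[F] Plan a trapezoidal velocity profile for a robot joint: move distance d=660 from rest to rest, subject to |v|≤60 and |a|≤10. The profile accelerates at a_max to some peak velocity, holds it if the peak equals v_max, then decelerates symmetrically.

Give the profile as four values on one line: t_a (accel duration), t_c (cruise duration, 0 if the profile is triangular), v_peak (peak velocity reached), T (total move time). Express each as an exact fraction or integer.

v_max²/a_max = 60²/10 = 360
660 ≥ 360 ⇒ cruise phase
t_a = 60/10 = 6; v_peak = 60
d_cruise = 660 − 360 = 300; t_c = 300/60 = 5
T = 2·6 + 5 = 17

t_a=6 t_c=5 v_peak=60 T=17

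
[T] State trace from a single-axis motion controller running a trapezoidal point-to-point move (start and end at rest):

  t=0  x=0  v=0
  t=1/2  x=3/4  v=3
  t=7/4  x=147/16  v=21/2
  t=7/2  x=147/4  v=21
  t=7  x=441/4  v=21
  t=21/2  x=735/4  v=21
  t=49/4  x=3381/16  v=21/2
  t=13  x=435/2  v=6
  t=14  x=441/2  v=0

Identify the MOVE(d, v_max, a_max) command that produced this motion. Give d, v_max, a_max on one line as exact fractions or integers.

d=441/2 v_max=21 a_max=6

final state: t=14, x=441/2, v=0 → d = 441/2
a_max = (3−0)/(1/2−0) = 6
max v = 21 over t∈[7/2,21/2] → v_max = 21
check: 21·(7/2+7) = 441/2 ✓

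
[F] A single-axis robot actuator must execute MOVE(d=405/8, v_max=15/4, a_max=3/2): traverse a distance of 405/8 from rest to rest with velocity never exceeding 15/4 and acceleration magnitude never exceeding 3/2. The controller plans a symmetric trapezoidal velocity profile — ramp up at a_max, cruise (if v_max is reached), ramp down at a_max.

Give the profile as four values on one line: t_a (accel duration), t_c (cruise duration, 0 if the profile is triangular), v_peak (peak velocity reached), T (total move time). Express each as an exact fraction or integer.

(v_max)²/a_max = (15/4)²/(3/2) = 75/8
405/8 ≥ 75/8 → trapezoidal
t_a = (15/4)/(3/2) = 5/2; v_peak = 15/4
d_cruise = 405/8 − 75/8 = 165/4; t_c = (165/4)/(15/4) = 11
T = 2·5/2 + 11 = 16

t_a=5/2 t_c=11 v_peak=15/4 T=16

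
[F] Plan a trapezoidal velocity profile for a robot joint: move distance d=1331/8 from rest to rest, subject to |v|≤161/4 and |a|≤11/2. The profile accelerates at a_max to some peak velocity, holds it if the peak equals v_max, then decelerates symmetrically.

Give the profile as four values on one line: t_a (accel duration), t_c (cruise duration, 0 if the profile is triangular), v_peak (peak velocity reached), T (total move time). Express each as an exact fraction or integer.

vₘ²/aₘ = (161/4)²/(11/2) = 25921/88
1331/8 < 25921/88 so t_c = 0
v_peak = √(1331/8·11/2) = √(14641/16) = 121/4
t_a = (121/4)/(11/2) = 11/2; t_c = 0
T = 2·11/2 = 11

t_a=11/2 t_c=0 v_peak=121/4 T=11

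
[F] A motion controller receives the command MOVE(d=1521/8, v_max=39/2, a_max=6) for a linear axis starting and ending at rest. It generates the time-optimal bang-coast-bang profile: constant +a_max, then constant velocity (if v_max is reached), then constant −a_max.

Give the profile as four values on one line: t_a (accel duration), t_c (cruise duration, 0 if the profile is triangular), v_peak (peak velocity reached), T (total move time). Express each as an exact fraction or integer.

vₘ²/aₘ = (39/2)²/6 = 507/8
1521/8 ≥ 507/8 so v_max reached
t_a = (39/2)/6 = 13/4; v_peak = 39/2
d_cruise = 1521/8 − 507/8 = 507/4; t_c = (507/4)/(39/2) = 13/2
T = 2·13/4 + 13/2 = 13

t_a=13/4 t_c=13/2 v_peak=39/2 T=13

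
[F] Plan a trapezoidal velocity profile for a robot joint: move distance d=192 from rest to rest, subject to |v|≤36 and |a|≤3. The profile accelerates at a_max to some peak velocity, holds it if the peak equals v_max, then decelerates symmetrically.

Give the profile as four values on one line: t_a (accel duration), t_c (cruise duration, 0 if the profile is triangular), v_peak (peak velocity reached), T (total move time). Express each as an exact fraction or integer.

t_a=8 t_c=0 v_peak=24 T=16

v_max²/a_max = 36²/3 = 432
192 < 432 ⇒ no cruise
v_peak = √(192·3) = √576 = 24
t_a = 24/3 = 8; t_c = 0
T = 2·8 = 16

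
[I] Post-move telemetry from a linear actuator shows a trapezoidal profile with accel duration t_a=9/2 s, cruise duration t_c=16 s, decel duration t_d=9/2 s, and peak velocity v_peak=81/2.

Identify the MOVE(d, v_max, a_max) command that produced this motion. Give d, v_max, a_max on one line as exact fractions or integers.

d=3321/4 v_max=81/2 a_max=9

a_max = (81/2)/(9/2) = 9
d_a = ½·81/2·9/2 = 729/8; d_c = 81/2·16 = 648
d = 2·729/8 + 648 = 3321/4
t_c = 16 > 0 so v_max = 81/2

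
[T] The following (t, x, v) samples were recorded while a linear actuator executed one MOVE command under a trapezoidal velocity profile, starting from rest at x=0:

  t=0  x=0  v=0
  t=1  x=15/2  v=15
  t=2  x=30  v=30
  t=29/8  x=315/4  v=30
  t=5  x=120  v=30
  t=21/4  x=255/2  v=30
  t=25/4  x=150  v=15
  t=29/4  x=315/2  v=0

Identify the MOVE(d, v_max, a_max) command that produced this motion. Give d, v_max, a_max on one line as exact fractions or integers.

d=315/2 v_max=30 a_max=15

final state: t=29/4, x=315/2, v=0 → d = 315/2
a_max = (15−0)/(1−0) = 15
max v = 30 over t∈[2,21/4] → v_max = 30
check: 30·(2+13/4) = 315/2 ✓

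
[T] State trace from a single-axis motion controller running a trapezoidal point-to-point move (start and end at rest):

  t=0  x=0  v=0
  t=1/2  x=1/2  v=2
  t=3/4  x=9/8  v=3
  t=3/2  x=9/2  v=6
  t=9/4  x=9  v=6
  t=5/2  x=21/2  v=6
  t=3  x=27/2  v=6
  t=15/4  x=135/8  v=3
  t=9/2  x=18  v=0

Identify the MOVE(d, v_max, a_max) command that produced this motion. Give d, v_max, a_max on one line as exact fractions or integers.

d=18 v_max=6 a_max=4

final state: t=9/2, x=18, v=0 → d = 18
a_max = (2−0)/(1/2−0) = 4
max v = 6 over t∈[3/2,3] → v_max = 6
check: 6·(3/2+3/2) = 18 ✓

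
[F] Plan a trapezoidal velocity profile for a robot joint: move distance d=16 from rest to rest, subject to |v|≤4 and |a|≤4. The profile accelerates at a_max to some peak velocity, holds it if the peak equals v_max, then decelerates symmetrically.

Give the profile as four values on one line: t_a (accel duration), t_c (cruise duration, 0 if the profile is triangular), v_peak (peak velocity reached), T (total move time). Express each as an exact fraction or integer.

t_a=1 t_c=3 v_peak=4 T=5

vₘ²/aₘ = 4²/4 = 4
16 ≥ 4 so v_max reached
t_a = 4/4 = 1; v_peak = 4
d_cruise = 16 − 4 = 12; t_c = 12/4 = 3
T = 2·1 + 3 = 5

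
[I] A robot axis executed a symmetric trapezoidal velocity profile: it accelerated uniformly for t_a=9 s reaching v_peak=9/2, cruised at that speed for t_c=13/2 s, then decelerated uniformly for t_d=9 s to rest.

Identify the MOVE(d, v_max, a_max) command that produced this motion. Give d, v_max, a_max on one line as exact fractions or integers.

a_max = (9/2)/9 = 1/2
d_a = ½·9/2·9 = 81/4; d_c = 9/2·13/2 = 117/4
d = 2·81/4 + 117/4 = 279/4
t_c = 13/2 > 0 ⇒ limit active, v_max = 9/2

d=279/4 v_max=9/2 a_max=1/2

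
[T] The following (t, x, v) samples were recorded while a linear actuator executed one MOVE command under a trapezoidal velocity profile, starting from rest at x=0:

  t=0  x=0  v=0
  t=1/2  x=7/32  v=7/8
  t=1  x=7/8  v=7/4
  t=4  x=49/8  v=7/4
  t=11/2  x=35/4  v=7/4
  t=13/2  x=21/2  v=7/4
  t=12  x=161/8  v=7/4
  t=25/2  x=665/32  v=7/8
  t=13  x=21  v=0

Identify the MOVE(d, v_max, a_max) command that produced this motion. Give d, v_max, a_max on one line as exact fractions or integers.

d=21 v_max=7/4 a_max=7/4

final state: t=13, x=21, v=0 → d = 21
a_max = (7/8−0)/(1/2−0) = 7/4
max v = 7/4 over t∈[1,12] → v_max = 7/4
check: 7/4·(1+11) = 21 ✓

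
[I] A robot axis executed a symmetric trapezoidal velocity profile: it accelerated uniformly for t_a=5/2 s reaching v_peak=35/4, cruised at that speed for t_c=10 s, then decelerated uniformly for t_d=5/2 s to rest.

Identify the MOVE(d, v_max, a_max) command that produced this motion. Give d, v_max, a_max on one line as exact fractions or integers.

d=875/8 v_max=35/4 a_max=7/2

a_max = (35/4)/(5/2) = 7/2
d_a = ½·35/4·5/2 = 175/16; d_c = 35/4·10 = 175/2
d = 2·175/16 + 175/2 = 875/8
t_c = 10 > 0 → v_max = v_peak = 35/4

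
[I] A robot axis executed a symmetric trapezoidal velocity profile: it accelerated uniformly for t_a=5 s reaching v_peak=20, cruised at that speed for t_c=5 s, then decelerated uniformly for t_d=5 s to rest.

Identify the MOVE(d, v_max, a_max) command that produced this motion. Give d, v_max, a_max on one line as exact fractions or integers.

d=200 v_max=20 a_max=4

a_max = 20/5 = 4
d_a = ½·20·5 = 50; d_c = 20·5 = 100
d = 2·50 + 100 = 200
t_c = 5 > 0 so v_max = 20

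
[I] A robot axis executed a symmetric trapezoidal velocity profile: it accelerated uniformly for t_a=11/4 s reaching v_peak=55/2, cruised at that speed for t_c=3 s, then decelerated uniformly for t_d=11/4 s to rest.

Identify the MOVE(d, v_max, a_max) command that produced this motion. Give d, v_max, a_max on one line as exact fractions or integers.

a_max = (55/2)/(11/4) = 10
d_a = ½·55/2·11/4 = 605/16; d_c = 55/2·3 = 165/2
d = 2·605/16 + 165/2 = 1265/8
t_c = 3 > 0 so v_max = 55/2

d=1265/8 v_max=55/2 a_max=10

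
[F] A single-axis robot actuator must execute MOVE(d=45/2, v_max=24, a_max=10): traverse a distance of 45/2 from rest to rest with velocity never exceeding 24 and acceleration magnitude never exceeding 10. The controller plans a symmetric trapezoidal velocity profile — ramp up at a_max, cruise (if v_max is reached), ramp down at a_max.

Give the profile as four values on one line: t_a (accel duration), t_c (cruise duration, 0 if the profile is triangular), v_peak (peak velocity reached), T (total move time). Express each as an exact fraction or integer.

v_max²/a_max = 24²/10 = 288/5
45/2 < 288/5 ⇒ no cruise
v_peak = √(45/2·10) = √225 = 15
t_a = 15/10 = 3/2; t_c = 0
T = 2·3/2 = 3

t_a=3/2 t_c=0 v_peak=15 T=3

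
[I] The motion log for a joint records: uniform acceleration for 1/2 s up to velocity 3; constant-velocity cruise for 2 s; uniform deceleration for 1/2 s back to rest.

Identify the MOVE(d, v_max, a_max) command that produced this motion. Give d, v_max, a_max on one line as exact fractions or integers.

a_max = 3/(1/2) = 6
d_a = ½·3·1/2 = 3/4; d_c = 3·2 = 6
d = 2·3/4 + 6 = 15/2
t_c = 2 > 0 → v_max = v_peak = 3

d=15/2 v_max=3 a_max=6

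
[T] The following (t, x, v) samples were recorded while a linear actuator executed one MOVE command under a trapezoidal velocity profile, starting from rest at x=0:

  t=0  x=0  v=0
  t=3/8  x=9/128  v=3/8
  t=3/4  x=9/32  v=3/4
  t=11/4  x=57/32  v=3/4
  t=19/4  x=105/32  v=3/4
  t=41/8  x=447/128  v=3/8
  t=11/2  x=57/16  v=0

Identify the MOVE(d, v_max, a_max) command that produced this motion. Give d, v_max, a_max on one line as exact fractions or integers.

d=57/16 v_max=3/4 a_max=1

final state: t=11/2, x=57/16, v=0 → d = 57/16
a_max = (3/8−0)/(3/8−0) = 1
max v = 3/4 over t∈[3/4,19/4] → v_max = 3/4
check: 3/4·(3/4+4) = 57/16 ✓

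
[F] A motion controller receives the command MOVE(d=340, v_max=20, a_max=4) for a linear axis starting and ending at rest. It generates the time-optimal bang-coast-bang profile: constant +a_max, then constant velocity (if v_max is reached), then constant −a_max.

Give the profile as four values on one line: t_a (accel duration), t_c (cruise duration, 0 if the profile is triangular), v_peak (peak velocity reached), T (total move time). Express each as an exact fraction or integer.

vₘ²/aₘ = 20²/4 = 100
340 ≥ 100 ⇒ cruise phase
t_a = 20/4 = 5; v_peak = 20
d_cruise = 340 − 100 = 240; t_c = 240/20 = 12
T = 2·5 + 12 = 22

t_a=5 t_c=12 v_peak=20 T=22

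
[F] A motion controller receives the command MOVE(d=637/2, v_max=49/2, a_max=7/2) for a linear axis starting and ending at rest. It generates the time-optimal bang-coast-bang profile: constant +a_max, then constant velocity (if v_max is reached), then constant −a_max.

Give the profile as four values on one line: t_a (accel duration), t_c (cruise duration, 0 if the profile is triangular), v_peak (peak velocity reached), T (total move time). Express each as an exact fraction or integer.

(v_max)²/a_max = (49/2)²/(7/2) = 343/2
637/2 ≥ 343/2 → trapezoidal
t_a = (49/2)/(7/2) = 7; v_peak = 49/2
d_cruise = 637/2 − 343/2 = 147; t_c = 147/(49/2) = 6
T = 2·7 + 6 = 20

t_a=7 t_c=6 v_peak=49/2 T=20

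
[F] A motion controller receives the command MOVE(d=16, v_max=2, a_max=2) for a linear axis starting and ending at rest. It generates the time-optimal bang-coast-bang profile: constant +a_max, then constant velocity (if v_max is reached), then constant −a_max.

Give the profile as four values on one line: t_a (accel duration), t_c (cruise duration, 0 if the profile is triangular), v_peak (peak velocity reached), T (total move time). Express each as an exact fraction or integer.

v_max²/a_max = 2²/2 = 2
16 ≥ 2 → trapezoidal
t_a = 2/2 = 1; v_peak = 2
d_cruise = 16 − 2 = 14; t_c = 14/2 = 7
T = 2·1 + 7 = 9

t_a=1 t_c=7 v_peak=2 T=9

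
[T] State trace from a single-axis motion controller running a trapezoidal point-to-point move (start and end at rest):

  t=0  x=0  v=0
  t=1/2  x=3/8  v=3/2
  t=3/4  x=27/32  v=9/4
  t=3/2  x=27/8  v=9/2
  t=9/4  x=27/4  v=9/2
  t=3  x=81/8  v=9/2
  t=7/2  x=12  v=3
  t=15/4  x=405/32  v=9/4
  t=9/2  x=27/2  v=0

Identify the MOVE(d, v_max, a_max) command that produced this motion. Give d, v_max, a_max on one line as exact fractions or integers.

final state: t=9/2, x=27/2, v=0 → d = 27/2
a_max = (3/2−0)/(1/2−0) = 3
max v = 9/2 over t∈[3/2,3] → v_max = 9/2
check: 9/2·(3/2+3/2) = 27/2 ✓

d=27/2 v_max=9/2 a_max=3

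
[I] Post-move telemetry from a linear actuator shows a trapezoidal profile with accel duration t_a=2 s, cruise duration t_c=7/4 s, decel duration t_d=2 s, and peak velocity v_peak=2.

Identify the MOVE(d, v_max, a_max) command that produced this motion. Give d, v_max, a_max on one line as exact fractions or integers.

d=15/2 v_max=2 a_max=1

a_max = 2/2 = 1
d_a = ½·2·2 = 2; d_c = 2·7/4 = 7/2
d = 2·2 + 7/2 = 15/2
t_c = 7/4 > 0 → v_max = v_peak = 2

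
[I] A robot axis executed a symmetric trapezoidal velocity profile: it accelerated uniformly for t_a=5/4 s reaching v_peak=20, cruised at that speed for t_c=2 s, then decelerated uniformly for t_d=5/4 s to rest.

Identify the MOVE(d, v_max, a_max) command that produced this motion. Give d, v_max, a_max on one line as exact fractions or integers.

d=65 v_max=20 a_max=16

a_max = 20/(5/4) = 16
d_a = ½·20·5/4 = 25/2; d_c = 20·2 = 40
d = 2·25/2 + 40 = 65
t_c = 2 > 0 ⇒ limit active, v_max = 20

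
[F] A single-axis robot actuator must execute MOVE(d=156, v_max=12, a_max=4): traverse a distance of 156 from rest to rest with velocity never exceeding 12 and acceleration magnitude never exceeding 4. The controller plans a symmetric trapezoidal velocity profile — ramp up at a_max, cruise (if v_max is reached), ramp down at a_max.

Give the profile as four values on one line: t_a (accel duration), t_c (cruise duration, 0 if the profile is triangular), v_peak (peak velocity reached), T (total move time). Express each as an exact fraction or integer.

vₘ²/aₘ = 12²/4 = 36
156 ≥ 36 → trapezoidal
t_a = 12/4 = 3; v_peak = 12
d_cruise = 156 − 36 = 120; t_c = 120/12 = 10
T = 2·3 + 10 = 16

t_a=3 t_c=10 v_peak=12 T=16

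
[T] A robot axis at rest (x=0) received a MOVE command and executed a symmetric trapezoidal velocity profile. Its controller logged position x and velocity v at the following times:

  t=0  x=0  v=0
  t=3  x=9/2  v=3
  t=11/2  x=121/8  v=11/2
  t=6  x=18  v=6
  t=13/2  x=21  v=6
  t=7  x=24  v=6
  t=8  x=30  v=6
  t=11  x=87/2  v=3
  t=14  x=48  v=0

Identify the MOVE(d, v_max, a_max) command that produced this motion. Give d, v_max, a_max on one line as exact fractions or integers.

d=48 v_max=6 a_max=1

final state: t=14, x=48, v=0 → d = 48
a_max = (3−0)/(3−0) = 1
max v = 6 over t∈[6,8] → v_max = 6
check: 6·(6+2) = 48 ✓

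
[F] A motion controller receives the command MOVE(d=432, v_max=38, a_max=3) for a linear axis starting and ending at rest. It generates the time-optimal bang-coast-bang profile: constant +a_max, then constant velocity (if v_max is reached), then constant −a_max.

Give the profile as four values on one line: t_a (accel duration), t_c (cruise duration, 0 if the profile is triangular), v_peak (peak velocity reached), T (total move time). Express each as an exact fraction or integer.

t_a=12 t_c=0 v_peak=36 T=24

(v_max)²/a_max = 38²/3 = 1444/3
432 < 1444/3 → triangular
v_peak = √(432·3) = √1296 = 36
t_a = 36/3 = 12; t_c = 0
T = 2·12 = 24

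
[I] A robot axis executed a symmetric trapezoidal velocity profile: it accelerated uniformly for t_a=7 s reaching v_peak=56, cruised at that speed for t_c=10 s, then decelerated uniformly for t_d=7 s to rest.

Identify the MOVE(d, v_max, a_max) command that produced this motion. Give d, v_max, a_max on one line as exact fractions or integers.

a_max = 56/7 = 8
d_a = ½·56·7 = 196; d_c = 56·10 = 560
d = 2·196 + 560 = 952
t_c = 10 > 0 → v_max = v_peak = 56

d=952 v_max=56 a_max=8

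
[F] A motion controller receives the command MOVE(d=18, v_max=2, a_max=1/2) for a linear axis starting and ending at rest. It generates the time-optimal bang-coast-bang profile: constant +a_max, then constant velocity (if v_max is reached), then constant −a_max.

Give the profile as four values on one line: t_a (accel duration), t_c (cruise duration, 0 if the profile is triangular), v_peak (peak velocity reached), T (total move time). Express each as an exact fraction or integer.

t_a=4 t_c=5 v_peak=2 T=13

v_max²/a_max = 2²/(1/2) = 8
18 ≥ 8 → trapezoidal
t_a = 2/(1/2) = 4; v_peak = 2
d_cruise = 18 − 8 = 10; t_c = 10/2 = 5
T = 2·4 + 5 = 13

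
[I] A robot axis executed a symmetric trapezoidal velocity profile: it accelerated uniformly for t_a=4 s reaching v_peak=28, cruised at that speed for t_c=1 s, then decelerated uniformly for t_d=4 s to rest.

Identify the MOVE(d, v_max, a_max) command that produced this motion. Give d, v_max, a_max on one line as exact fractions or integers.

d=140 v_max=28 a_max=7

a_max = 28/4 = 7
d_a = ½·28·4 = 56; d_c = 28·1 = 28
d = 2·56 + 28 = 140
t_c = 1 > 0 → v_max = v_peak = 28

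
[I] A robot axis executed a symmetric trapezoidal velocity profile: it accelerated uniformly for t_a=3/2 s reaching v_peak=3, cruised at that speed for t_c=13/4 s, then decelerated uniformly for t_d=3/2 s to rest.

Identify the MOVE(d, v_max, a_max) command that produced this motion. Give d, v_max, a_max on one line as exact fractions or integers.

a_max = 3/(3/2) = 2
d_a = ½·3·3/2 = 9/4; d_c = 3·13/4 = 39/4
d = 2·9/4 + 39/4 = 57/4
t_c = 13/4 > 0 ⇒ limit active, v_max = 3

d=57/4 v_max=3 a_max=2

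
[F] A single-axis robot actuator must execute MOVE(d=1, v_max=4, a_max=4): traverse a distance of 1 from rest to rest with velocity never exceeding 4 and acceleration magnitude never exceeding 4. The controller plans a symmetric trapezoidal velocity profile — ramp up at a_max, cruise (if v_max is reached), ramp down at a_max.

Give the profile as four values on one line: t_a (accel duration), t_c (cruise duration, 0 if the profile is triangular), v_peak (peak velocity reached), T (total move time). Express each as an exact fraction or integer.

t_a=1/2 t_c=0 v_peak=2 T=1

(v_max)²/a_max = 4²/4 = 4
1 < 4 ⇒ no cruise
v_peak = √(1·4) = √4 = 2
t_a = 2/4 = 1/2; t_c = 0
T = 2·1/2 = 1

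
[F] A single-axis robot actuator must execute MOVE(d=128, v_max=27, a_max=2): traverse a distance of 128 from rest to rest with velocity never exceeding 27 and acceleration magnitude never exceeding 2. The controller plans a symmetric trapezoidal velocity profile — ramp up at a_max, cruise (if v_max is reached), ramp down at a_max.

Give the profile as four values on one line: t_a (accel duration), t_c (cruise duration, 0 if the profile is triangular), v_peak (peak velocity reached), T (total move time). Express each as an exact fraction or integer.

t_a=8 t_c=0 v_peak=16 T=16

(v_max)²/a_max = 27²/2 = 729/2
128 < 729/2 so t_c = 0
v_peak = √(128·2) = √256 = 16
t_a = 16/2 = 8; t_c = 0
T = 2·8 = 16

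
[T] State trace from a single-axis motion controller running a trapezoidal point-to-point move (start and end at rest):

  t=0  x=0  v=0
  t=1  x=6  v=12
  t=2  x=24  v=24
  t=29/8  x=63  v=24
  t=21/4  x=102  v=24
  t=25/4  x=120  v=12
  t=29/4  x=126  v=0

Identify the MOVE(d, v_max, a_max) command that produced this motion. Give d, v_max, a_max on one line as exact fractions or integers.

final state: t=29/4, x=126, v=0 → d = 126
a_max = (12−0)/(1−0) = 12
max v = 24 over t∈[2,21/4] → v_max = 24
check: 24·(2+13/4) = 126 ✓

d=126 v_max=24 a_max=12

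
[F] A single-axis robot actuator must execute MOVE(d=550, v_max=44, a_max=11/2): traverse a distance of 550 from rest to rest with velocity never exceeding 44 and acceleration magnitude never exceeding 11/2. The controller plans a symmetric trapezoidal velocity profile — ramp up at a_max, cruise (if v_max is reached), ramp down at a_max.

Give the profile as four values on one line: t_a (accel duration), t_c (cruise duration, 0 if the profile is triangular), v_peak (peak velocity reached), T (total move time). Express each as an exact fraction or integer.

v_max²/a_max = 44²/(11/2) = 352
550 ≥ 352 ⇒ cruise phase
t_a = 44/(11/2) = 8; v_peak = 44
d_cruise = 550 − 352 = 198; t_c = 198/44 = 9/2
T = 2·8 + 9/2 = 41/2

t_a=8 t_c=9/2 v_peak=44 T=41/2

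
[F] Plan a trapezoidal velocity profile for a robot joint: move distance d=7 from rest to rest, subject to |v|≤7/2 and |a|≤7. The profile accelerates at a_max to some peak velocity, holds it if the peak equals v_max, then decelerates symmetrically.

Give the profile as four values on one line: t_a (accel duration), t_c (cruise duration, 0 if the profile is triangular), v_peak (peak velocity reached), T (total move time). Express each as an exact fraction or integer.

vₘ²/aₘ = (7/2)²/7 = 7/4
7 ≥ 7/4 → trapezoidal
t_a = (7/2)/7 = 1/2; v_peak = 7/2
d_cruise = 7 − 7/4 = 21/4; t_c = (21/4)/(7/2) = 3/2
T = 2·1/2 + 3/2 = 5/2

t_a=1/2 t_c=3/2 v_peak=7/2 T=5/2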